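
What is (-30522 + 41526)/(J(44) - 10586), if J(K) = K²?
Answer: -5502/4325 ≈ -1.2721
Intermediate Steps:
(-30522 + 41526)/(J(44) - 10586) = (-30522 + 41526)/(44² - 10586) = 11004/(1936 - 10586) = 11004/(-8650) = 11004*(-1/8650) = -5502/4325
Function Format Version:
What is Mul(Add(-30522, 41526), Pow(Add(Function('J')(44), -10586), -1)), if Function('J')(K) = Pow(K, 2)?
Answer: Rational(-5502, 4325) ≈ -1.2721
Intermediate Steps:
Mul(Add(-30522, 41526), Pow(Add(Function('J')(44), -10586), -1)) = Mul(Add(-30522, 41526), Pow(Add(Pow(44, 2), -10586), -1)) = Mul(11004, Pow(Add(1936, -10586), -1)) = Mul(11004, Pow(-8650, -1)) = Mul(11004, Rational(-1, 8650)) = Rational(-5502, 4325)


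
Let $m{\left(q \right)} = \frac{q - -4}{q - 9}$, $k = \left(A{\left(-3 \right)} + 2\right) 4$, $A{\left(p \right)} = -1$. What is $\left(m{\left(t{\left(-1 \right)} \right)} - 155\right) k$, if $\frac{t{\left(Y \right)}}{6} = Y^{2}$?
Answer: $- \frac{1900}{3} \approx -633.33$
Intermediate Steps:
$t{\left(Y \right)} = 6 Y^{2}$
$k = 4$ ($k = \left(-1 + 2\right) 4 = 1 \cdot 4 = 4$)
$m{\left(q \right)} = \frac{4 + q}{-9 + q}$ ($m{\left(q \right)} = \frac{q + \left(9 - 5\right)}{-9 + q} = \frac{q + 4}{-9 + q} = \frac{4 + q}{-9 + q}$)
$\left(m{\left(t{\left(-1 \right)} \right)} - 155\right) k = \left(\frac{4 + 6 \left(-1\right)^{2}}{-9 + 6 \left(-1\right)^{2}} - 155\right) 4 = \left(\frac{4 + 6 \cdot 1}{-9 + 6 \cdot 1} - 155\right) 4 = \left(\frac{4 + 6}{-9 + 6} - 155\right) 4 = \left(\frac{1}{-3} \cdot 10 - 155\right) 4 = \left(\left(- \frac{1}{3}\right) 10 - 155\right) 4 = \left(- \frac{10}{3} - 155\right) 4 = \left(- \frac{475}{3}\right) 4 = - \frac{1900}{3}$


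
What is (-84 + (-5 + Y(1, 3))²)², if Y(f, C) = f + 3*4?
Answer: 400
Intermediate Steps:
Y(f, C) = 12 + f (Y(f, C) = f + 12 = 12 + f)
(-84 + (-5 + Y(1, 3))²)² = (-84 + (-5 + (12 + 1))²)² = (-84 + (-5 + 13)²)² = (-84 + 8²)² = (-84 + 64)² = (-20)² = 400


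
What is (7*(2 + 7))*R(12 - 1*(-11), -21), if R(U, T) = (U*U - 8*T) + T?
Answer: 42588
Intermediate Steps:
R(U, T) = U**2 - 7*T (R(U, T) = (U**2 - 8*T) + T = U**2 - 7*T)
(7*(2 + 7))*R(12 - 1*(-11), -21) = (7*(2 + 7))*((12 - 1*(-11))**2 - 7*(-21)) = (7*9)*((12 + 11)**2 + 147) = 63*(23**2 + 147) = 63*(529 + 147) = 63*676 = 42588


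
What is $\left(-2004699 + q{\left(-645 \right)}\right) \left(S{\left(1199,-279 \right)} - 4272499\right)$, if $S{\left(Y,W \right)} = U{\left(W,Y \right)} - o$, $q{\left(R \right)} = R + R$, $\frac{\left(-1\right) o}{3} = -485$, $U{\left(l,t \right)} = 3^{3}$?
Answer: $8573450548803$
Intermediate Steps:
$U{\left(l,t \right)} = 27$
$o = 1455$ ($o = \left(-3\right) \left(-485\right) = 1455$)
$q{\left(R \right)} = 2 R$
$S{\left(Y,W \right)} = -1428$ ($S{\left(Y,W \right)} = 27 - 1455 = -1428$)
$\left(-2004699 + q{\left(-645 \right)}\right) \left(S{\left(1199,-279 \right)} - 4272499\right) = \left(-2004699 + 2 \left(-645\right)\right) \left(-1428 - 4272499\right) = \left(-2004699 - 1290\right) \left(-4273927\right) = \left(-2005989\right) \left(-4273927\right) = 8573450548803$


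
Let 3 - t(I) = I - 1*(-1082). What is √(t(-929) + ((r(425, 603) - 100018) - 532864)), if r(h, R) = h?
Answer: I*√632607 ≈ 795.37*I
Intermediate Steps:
t(I) = -1079 - I (t(I) = 3 - (I - 1*(-1082)) = 3 - (I + 1082) = 3 - (1082 + I) = 3 + (-1082 - I) = -1079 - I)
√(t(-929) + ((r(425, 603) - 100018) - 532864)) = √((-1079 - 1*(-929)) + ((425 - 100018) - 532864)) = √((-1079 + 929) + (-99593 - 532864)) = √(-150 - 632457) = √(-632607) = I*√632607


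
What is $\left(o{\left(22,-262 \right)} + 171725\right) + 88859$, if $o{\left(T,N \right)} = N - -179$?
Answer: $260501$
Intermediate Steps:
$o{\left(T,N \right)} = 179 + N$ ($o{\left(T,N \right)} = N + 179 = 179 + N$)
$\left(o{\left(22,-262 \right)} + 171725\right) + 88859 = \left(\left(179 - 262\right) + 171725\right) + 88859 = \left(-83 + 171725\right) + 88859 = 171642 + 88859 = 260501$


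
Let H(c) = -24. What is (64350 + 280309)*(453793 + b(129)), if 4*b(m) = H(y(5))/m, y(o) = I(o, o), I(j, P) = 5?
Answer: 6725364498923/43 ≈ 1.5640e+11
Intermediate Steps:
y(o) = 5
b(m) = -6/m (b(m) = (-24/m)/4 = -6/m)
(64350 + 280309)*(453793 + b(129)) = (64350 + 280309)*(453793 - 6/129) = 344659*(453793 - 6*1/129) = 344659*(453793 - 2/43) = 344659*(19513097/43) = 6725364498923/43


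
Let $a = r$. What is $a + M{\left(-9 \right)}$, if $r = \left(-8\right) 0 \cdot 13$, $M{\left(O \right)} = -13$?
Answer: $-13$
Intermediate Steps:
$r = 0$ ($r = 0 \cdot 13 = 0$)
$a = 0$
$a + M{\left(-9 \right)} = 0 - 13 = -13$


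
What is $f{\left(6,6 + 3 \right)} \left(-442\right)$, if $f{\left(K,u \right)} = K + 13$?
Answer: $-8398$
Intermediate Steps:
$f{\left(K,u \right)} = 13 + K$
$f{\left(6,6 + 3 \right)} \left(-442\right) = \left(13 + 6\right) \left(-442\right) = 19 \left(-442\right) = -8398$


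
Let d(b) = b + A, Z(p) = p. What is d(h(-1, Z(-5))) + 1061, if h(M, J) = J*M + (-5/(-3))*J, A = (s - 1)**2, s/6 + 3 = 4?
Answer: 3248/3 ≈ 1082.7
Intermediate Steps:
s = 6 (s = -18 + 6*4 = -18 + 24 = 6)
A = 25 (A = (6 - 1)**2 = 5**2 = 25)
h(M, J) = 5*J/3 + J*M (h(M, J) = J*M + (-5*(-1/3))*J = J*M + 5*J/3 = 5*J/3 + J*M)
d(b) = 25 + b (d(b) = b + 25 = 25 + b)
d(h(-1, Z(-5))) + 1061 = (25 + (1/3)*(-5)*(5 + 3*(-1))) + 1061 = (25 + (1/3)*(-5)*(5 - 3)) + 1061 = (25 + (1/3)*(-5)*2) + 1061 = (25 - 10/3) + 1061 = 65/3 + 1061 = 3248/3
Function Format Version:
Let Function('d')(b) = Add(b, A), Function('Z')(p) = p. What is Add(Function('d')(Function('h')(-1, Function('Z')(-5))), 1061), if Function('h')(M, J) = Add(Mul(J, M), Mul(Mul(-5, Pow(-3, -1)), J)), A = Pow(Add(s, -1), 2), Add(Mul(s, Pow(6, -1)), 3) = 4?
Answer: Rational(3248, 3) ≈ 1082.7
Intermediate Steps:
s = 6 (s = Add(-18, Mul(6, 4)) = Add(-18, 24) = 6)
A = 25 (A = Pow(Add(6, -1), 2) = Pow(5, 2) = 25)
Function('h')(M, J) = Add(Mul(Rational(5, 3), J), Mul(J, M)) (Function('h')(M, J) = Add(Mul(J, M), Mul(Mul(-5, Rational(-1, 3)), J)) = Add(Mul(J, M), Mul(Rational(5, 3), J)) = Add(Mul(Rational(5, 3), J), Mul(J, M)))
Function('d')(b) = Add(25, b) (Function('d')(b) = Add(b, 25) = Add(25, b))
Add(Function('d')(Function('h')(-1, Function('Z')(-5))), 1061) = Add(Add(25, Mul(Rational(1, 3), -5, Add(5, Mul(3, -1)))), 1061) = Add(Add(25, Mul(Rational(1, 3), -5, Add(5, -3))), 1061) = Add(Add(25, Mul(Rational(1, 3), -5, 2)), 1061) = Add(Add(25, Rational(-10, 3)), 1061) = Add(Rational(65, 3), 1061) = Rational(3248, 3)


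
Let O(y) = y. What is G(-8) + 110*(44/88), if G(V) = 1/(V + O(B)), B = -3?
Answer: 604/11 ≈ 54.909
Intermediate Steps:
G(V) = 1/(-3 + V) (G(V) = 1/(V - 3) = 1/(-3 + V))
G(-8) + 110*(44/88) = 1/(-3 - 8) + 110*(44/88) = 1/(-11) + 110*(44*(1/88)) = -1/11 + 110*(½) = -1/11 + 55 = 604/11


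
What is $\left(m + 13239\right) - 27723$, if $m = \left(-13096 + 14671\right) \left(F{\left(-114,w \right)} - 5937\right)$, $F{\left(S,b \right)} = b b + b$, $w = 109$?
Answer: $9518991$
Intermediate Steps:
$F{\left(S,b \right)} = b + b^{2}$ ($F{\left(S,b \right)} = b^{2} + b = b + b^{2}$)
$m = 9533475$ ($m = \left(-13096 + 14671\right) \left(109 \left(1 + 109\right) - 5937\right) = 1575 \left(109 \cdot 110 - 5937\right) = 1575 \left(11990 - 5937\right) = 1575 \cdot 6053 = 9533475$)
$\left(m + 13239\right) - 27723 = \left(9533475 + 13239\right) - 27723 = 9546714 - 27723 = 9518991$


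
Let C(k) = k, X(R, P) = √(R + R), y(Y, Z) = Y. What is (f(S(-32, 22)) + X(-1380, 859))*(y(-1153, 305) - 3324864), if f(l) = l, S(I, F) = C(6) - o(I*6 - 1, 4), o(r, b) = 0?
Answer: -19956102 - 6652034*I*√690 ≈ -1.9956e+7 - 1.7473e+8*I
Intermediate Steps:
X(R, P) = √2*√R (X(R, P) = √(2*R) = √2*√R)
S(I, F) = 6 (S(I, F) = 6 - 1*0 = 6 + 0 = 6)
(f(S(-32, 22)) + X(-1380, 859))*(y(-1153, 305) - 3324864) = (6 + √2*√(-1380))*(-1153 - 3324864) = (6 + √2*(2*I*√345))*(-3326017) = (6 + 2*I*√690)*(-3326017) = -19956102 - 6652034*I*√690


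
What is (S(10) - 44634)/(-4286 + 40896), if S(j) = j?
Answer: -22312/18305 ≈ -1.2189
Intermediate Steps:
(S(10) - 44634)/(-4286 + 40896) = (10 - 44634)/(-4286 + 40896) = -44624/36610 = -44624*1/36610 = -22312/18305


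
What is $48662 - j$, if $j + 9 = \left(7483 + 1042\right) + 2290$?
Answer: $37856$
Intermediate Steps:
$j = 10806$ ($j = -9 + \left(\left(7483 + 1042\right) + 2290\right) = -9 + \left(8525 + 2290\right) = -9 + 10815 = 10806$)
$48662 - j = 48662 - 10806 = 37856$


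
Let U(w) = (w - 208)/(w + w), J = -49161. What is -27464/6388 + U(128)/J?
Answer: -5400622831/1256161872 ≈ -4.2993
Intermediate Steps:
U(w) = (-208 + w)/(2*w) (U(w) = (-208 + w)/((2*w)) = (-208 + w)*(1/(2*w)) = (-208 + w)/(2*w))
-27464/6388 + U(128)/J = -27464/6388 + ((½)*(-208 + 128)/128)/(-49161) = -27464*1/6388 + ((½)*(1/128)*(-80))*(-1/49161) = -6866/1597 - 5/16*(-1/49161) = -6866/1597 + 5/786576 = -5400622831/1256161872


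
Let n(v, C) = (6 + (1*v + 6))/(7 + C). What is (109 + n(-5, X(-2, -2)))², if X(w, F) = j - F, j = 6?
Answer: 2696164/225 ≈ 11983.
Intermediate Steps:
X(w, F) = 6 - F
n(v, C) = (12 + v)/(7 + C) (n(v, C) = (6 + (v + 6))/(7 + C) = (6 + (6 + v))/(7 + C) = (12 + v)/(7 + C))
(109 + n(-5, X(-2, -2)))² = (109 + (12 - 5)/(7 + (6 - 1*(-2))))² = (109 + 7/(7 + (6 + 2)))² = (109 + 7/(7 + 8))² = (109 + 7/15)² = (1642/15)² = 2696164/225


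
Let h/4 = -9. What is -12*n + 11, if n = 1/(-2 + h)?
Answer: 215/19 ≈ 11.316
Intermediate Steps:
h = -36 (h = 4*(-9) = -36)
n = -1/38 (n = 1/(-2 - 36) = 1/(-38) = -1/38 ≈ -0.026316)
-12*n + 11 = -12*(-1/38) + 11 = 6/19 + 11 = 215/19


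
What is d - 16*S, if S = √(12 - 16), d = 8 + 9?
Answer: 17 - 32*I ≈ 17.0 - 32.0*I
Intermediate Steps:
d = 17
S = 2*I (S = √(-4) = 2*I ≈ 2.0*I)
d - 16*S = 17 - 32*I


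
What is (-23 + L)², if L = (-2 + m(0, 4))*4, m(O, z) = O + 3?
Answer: 361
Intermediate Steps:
m(O, z) = 3 + O
L = 4 (L = (-2 + (3 + 0))*4 = (-2 + 3)*4 = 1*4 = 4)
(-23 + L)² = (-23 + 4)² = (-19)² = 361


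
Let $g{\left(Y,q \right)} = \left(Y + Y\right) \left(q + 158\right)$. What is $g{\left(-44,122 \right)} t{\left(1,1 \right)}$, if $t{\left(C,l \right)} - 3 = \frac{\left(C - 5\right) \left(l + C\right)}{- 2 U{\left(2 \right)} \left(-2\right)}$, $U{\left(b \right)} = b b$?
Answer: $-61600$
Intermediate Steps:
$U{\left(b \right)} = b^{2}$
$g{\left(Y,q \right)} = 2 Y \left(158 + q\right)$
$t{\left(C,l \right)} = 3 + \frac{\left(-5 + C\right) \left(C + l\right)}{16}$ ($t{\left(C,l \right)} = 3 + \frac{\left(C - 5\right) \left(l + C\right)}{- 2 \cdot 2^{2} \left(-2\right)} = 3 + \frac{\left(-5 + C\right) \left(C + l\right)}{\left(-2\right) 4 \left(-2\right)} = 3 + \frac{\left(-5 + C\right) \left(C + l\right)}{\left(-8\right) \left(-2\right)} = 3 + \frac{\left(-5 + C\right) \left(C + l\right)}{16}$)
$g{\left(-44,122 \right)} t{\left(1,1 \right)} = 2 \left(-44\right) \left(158 + 122\right) \left(3 - \frac{5}{16} - \frac{5}{16} + \frac{1^{2}}{16} + \frac{1}{16} \cdot 1 \cdot 1\right) = 2 \left(-44\right) 280 \left(3 - \frac{5}{16} - \frac{5}{16} + \frac{1}{16} \cdot 1 + \frac{1}{16}\right) = - 24640 \left(3 - \frac{5}{16} - \frac{5}{16} + \frac{1}{16} + \frac{1}{16}\right) = \left(-24640\right) \frac{5}{2} = -61600$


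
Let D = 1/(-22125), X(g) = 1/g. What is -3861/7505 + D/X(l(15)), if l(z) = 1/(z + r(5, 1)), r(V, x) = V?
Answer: -341700001/664192500 ≈ -0.51446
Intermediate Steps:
l(z) = 1/(5 + z) (l(z) = 1/(z + 5) = 1/(5 + z))
D = -1/22125 ≈ -4.5198e-5
-3861/7505 + D/X(l(15)) = -3861/7505 - 1/(22125*(5 + 15)) = -3861*1/7505 - 1/(22125*20) = -3861/7505 - 1/(22125*(1/(1/20))) = -3861/7505 - 1/22125/20 = -3861/7505 - 1/22125*1/20 = -3861/7505 - 1/442500 = -341700001/664192500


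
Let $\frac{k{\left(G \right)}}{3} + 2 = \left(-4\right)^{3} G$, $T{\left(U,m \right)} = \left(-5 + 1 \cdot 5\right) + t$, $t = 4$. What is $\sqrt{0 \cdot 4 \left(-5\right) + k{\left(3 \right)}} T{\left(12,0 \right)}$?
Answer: $4 i \sqrt{582} \approx 96.499 i$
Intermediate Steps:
$T{\left(U,m \right)} = 4$ ($T{\left(U,m \right)} = \left(-5 + 1 \cdot 5\right) + 4 = \left(-5 + 5\right) + 4 = 0 + 4 = 4$)
$k{\left(G \right)} = -6 - 192 G$ ($k{\left(G \right)} = -6 + 3 \left(-4\right)^{3} G = -6 + 3 \left(- 64 G\right) = -6 - 192 G$)
$\sqrt{0 \cdot 4 \left(-5\right) + k{\left(3 \right)}} T{\left(12,0 \right)} = \sqrt{0 \cdot 4 \left(-5\right) - 582} \cdot 4 = \sqrt{0 \left(-5\right) - 582} \cdot 4 = \sqrt{0 - 582} \cdot 4 = \sqrt{-582} \cdot 4 = i \sqrt{582} \cdot 4 = 4 i \sqrt{582}$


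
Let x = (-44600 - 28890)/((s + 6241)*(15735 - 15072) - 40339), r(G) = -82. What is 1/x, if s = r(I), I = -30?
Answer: -2021539/36745 ≈ -55.015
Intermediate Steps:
s = -82
x = -36745/2021539 (x = (-44600 - 28890)/((-82 + 6241)*(15735 - 15072) - 40339) = -73490/(6159*663 - 40339) = -73490/(4083417 - 40339) = -73490/4043078 = -73490*1/4043078 = -36745/2021539 ≈ -0.018177)
1/x = 1/(-36745/2021539) = -2021539/36745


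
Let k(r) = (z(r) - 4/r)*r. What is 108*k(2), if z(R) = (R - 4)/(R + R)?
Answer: -540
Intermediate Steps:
z(R) = (-4 + R)/(2*R) (z(R) = (-4 + R)/((2*R)) = (-4 + R)*(1/(2*R)) = (-4 + R)/(2*R))
k(r) = r*(-4/r + (-4 + r)/(2*r)) (k(r) = ((-4 + r)/(2*r) - 4/r)*r = (-4/r + (-4 + r)/(2*r))*r = r*(-4/r + (-4 + r)/(2*r)))
108*k(2) = 108*(-6 + (½)*2) = 108*(-6 + 1) = 108*(-5) = -540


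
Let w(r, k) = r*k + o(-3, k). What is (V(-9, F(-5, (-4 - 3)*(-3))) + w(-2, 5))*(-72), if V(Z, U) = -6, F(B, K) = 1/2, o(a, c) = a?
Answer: 1368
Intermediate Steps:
w(r, k) = -3 + k*r (w(r, k) = r*k - 3 = k*r - 3 = -3 + k*r)
F(B, K) = 1/2
(V(-9, F(-5, (-4 - 3)*(-3))) + w(-2, 5))*(-72) = (-6 + (-3 + 5*(-2)))*(-72) = (-6 + (-3 - 10))*(-72) = (-6 - 13)*(-72) = -19*(-72) = 1368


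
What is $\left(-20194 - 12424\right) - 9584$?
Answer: $-42202$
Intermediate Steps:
$\left(-20194 - 12424\right) - 9584 = -32618 - 9584 = -42202$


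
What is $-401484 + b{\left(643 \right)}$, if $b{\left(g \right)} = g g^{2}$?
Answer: $265446223$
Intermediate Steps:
$b{\left(g \right)} = g^{3}$
$-401484 + b{\left(643 \right)} = -401484 + 643^{3} = -401484 + 265847707 = 265446223$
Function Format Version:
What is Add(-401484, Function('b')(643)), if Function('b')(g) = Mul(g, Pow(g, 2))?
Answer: 265446223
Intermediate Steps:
Function('b')(g) = Pow(g, 3)
Add(-401484, Function('b')(643)) = Add(-401484, Pow(643, 3)) = Add(-401484, 265847707) = 265446223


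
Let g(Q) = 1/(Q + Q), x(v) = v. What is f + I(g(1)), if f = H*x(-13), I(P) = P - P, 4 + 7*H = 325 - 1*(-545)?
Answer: -11258/7 ≈ -1608.3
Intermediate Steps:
g(Q) = 1/(2*Q)
H = 866/7 (H = -4/7 + (325 - 1*(-545))/7 = -4/7 + (325 + 545)/7 = -4/7 + (1/7)*870 = -4/7 + 870/7 = 866/7 ≈ 123.71)
I(P) = 0
f = -11258/7 (f = (866/7)*(-13) = -11258/7 ≈ -1608.3)
f + I(g(1)) = -11258/7 + 0 = -11258/7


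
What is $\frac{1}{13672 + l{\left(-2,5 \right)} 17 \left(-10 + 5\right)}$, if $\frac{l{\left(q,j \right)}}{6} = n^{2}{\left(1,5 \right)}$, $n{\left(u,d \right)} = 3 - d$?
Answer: $\frac{1}{11632} \approx 8.597 \cdot 10^{-5}$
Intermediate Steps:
$l{\left(q,j \right)} = 24$ ($l{\left(q,j \right)} = 6 \left(3 - 5\right)^{2} = 6 \left(-2\right)^{2} = 6 \cdot 4 = 24$)
$\frac{1}{13672 + l{\left(-2,5 \right)} 17 \left(-10 + 5\right)} = \frac{1}{13672 + 24 \cdot 17 \left(-10 + 5\right)} = \frac{1}{13672 + 408 \left(-5\right)} = \frac{1}{13672 - 2040} = \frac{1}{11632}$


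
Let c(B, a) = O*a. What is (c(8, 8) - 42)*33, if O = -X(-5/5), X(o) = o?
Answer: -1122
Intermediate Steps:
O = 1 (O = -(-5)/5 = -1*(-1) = 1)
c(B, a) = a (c(B, a) = 1*a = a)
(c(8, 8) - 42)*33 = (8 - 42)*33 = -34*33 = -1122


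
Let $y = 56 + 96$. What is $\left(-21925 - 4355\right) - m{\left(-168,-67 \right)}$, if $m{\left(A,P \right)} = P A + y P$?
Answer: $-27352$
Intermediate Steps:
$y = 152$
$m{\left(A,P \right)} = 152 P + A P$ ($m{\left(A,P \right)} = P A + 152 P = A P + 152 P = 152 P + A P$)
$\left(-21925 - 4355\right) - m{\left(-168,-67 \right)} = \left(-21925 - 4355\right) - - 67 \left(152 - 168\right) = \left(-21925 - 4355\right) - \left(-67\right) \left(-16\right) = -26280 - 1072 = -27352$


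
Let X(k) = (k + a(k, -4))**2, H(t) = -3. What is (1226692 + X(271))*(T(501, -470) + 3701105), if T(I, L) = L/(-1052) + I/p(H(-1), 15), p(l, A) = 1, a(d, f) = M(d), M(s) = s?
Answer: 1480198119417948/263 ≈ 5.6281e+12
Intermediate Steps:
a(d, f) = d
X(k) = 4*k**2 (X(k) = (k + k)**2 = (2*k)**2 = 4*k**2)
T(I, L) = I - L/1052 (T(I, L) = L/(-1052) + I/1 = L*(-1/1052) + I*1 = -L/1052 + I = I - L/1052)
(1226692 + X(271))*(T(501, -470) + 3701105) = (1226692 + 4*271**2)*((501 - 1/1052*(-470)) + 3701105) = (1226692 + 4*73441)*((501 + 235/526) + 3701105) = (1226692 + 293764)*(263761/526 + 3701105) = 1520456*(1947044991/526) = 1480198119417948/263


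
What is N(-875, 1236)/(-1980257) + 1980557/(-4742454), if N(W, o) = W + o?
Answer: -3923723889043/9391277730678 ≈ -0.41781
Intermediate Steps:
N(-875, 1236)/(-1980257) + 1980557/(-4742454) = (-875 + 1236)/(-1980257) + 1980557/(-4742454) = 361*(-1/1980257) + 1980557*(-1/4742454) = -361/1980257 - 1980557/4742454 = -3923723889043/9391277730678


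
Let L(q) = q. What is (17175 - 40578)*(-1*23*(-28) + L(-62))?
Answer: -13620546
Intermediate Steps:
(17175 - 40578)*(-1*23*(-28) + L(-62)) = (17175 - 40578)*(-1*23*(-28) - 62) = -23403*(-23*(-28) - 62) = -23403*(644 - 62) = -23403*582 = -13620546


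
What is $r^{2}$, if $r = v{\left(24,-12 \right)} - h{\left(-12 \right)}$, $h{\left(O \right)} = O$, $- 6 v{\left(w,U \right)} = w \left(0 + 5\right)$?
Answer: $64$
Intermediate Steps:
$v{\left(w,U \right)} = - \frac{5 w}{6}$ ($v{\left(w,U \right)} = - \frac{w \left(0 + 5\right)}{6} = - \frac{w 5}{6} = - \frac{5 w}{6}$)
$r = -8$ ($r = \left(- \frac{5}{6}\right) 24 - -12 = -20 + 12 = -8$)
$r^{2} = \left(-8\right)^{2} = 64$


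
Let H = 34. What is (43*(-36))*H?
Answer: -52632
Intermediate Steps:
(43*(-36))*H = (43*(-36))*34 = -1548*34 = -52632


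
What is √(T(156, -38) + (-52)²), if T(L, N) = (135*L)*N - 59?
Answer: I*√797635 ≈ 893.1*I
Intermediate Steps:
T(L, N) = -59 + 135*L*N (T(L, N) = 135*L*N - 59 = -59 + 135*L*N)
√(T(156, -38) + (-52)²) = √((-59 + 135*156*(-38)) + (-52)²) = √((-59 - 800280) + 2704) = √(-800339 + 2704) = √(-797635) = I*√797635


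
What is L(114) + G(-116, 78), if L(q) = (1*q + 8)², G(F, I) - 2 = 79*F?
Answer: 5722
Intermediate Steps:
G(F, I) = 2 + 79*F
L(q) = (8 + q)² (L(q) = (q + 8)² = (8 + q)²)
L(114) + G(-116, 78) = (8 + 114)² + (2 + 79*(-116)) = 122² + (2 - 9164) = 14884 - 9162 = 5722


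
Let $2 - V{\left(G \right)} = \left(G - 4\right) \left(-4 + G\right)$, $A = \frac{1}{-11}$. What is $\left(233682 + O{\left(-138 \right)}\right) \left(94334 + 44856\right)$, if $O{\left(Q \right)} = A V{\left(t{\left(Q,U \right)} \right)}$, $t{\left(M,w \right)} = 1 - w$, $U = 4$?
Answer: $\frac{357794715310}{11} \approx 3.2527 \cdot 10^{10}$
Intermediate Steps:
$A = - \frac{1}{11} \approx -0.090909$
$V{\left(G \right)} = 2 - \left(-4 + G\right)^{2}$ ($V{\left(G \right)} = 2 - \left(G - 4\right) \left(-4 + G\right) = 2 - \left(-4 + G\right) \left(-4 + G\right) = 2 - \left(-4 + G\right)^{2}$)
$O{\left(Q \right)} = \frac{47}{11}$ ($O{\left(Q \right)} = - \frac{2 - \left(-4 + \left(1 - 4\right)\right)^{2}}{11} = - \frac{2 - \left(-4 - 3\right)^{2}}{11} = - \frac{2 - \left(-7\right)^{2}}{11} = - \frac{2 - 49}{11} = \left(- \frac{1}{11}\right) \left(-47\right) = \frac{47}{11}$)
$\left(233682 + O{\left(-138 \right)}\right) \left(94334 + 44856\right) = \left(233682 + \frac{47}{11}\right) \left(94334 + 44856\right) = \frac{2570549}{11} \cdot 139190 = \frac{357794715310}{11}$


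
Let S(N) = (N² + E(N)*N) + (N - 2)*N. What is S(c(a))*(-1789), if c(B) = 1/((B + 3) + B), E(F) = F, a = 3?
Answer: 8945/27 ≈ 331.30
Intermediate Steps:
c(B) = 1/(3 + 2*B) (c(B) = 1/((3 + B) + B) = 1/(3 + 2*B))
S(N) = 2*N² + N*(-2 + N) (S(N) = (N² + N*N) + (N - 2)*N = (N² + N²) + (-2 + N)*N = 2*N² + N*(-2 + N))
S(c(a))*(-1789) = ((-2 + 3/(3 + 2*3))/(3 + 2*3))*(-1789) = ((-2 + 3/(3 + 6))/(3 + 6))*(-1789) = ((-2 + 3/9)/9)*(-1789) = ((-2 + 3*(⅑))/9)*(-1789) = ((-2 + ⅓)/9)*(-1789) = ((⅑)*(-5/3))*(-1789) = -5/27*(-1789) = 8945/27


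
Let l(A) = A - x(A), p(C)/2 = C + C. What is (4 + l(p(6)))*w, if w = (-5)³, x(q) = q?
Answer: -500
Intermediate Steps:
p(C) = 4*C (p(C) = 2*(C + C) = 2*(2*C) = 4*C)
w = -125
l(A) = 0 (l(A) = A - A = 0)
(4 + l(p(6)))*w = (4 + 0)*(-125) = 4*(-125) = -500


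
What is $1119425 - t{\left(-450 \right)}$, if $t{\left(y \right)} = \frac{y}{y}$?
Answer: $1119424$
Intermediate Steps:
$t{\left(y \right)} = 1$
$1119425 - t{\left(-450 \right)} = 1119425 - 1 = 1119424$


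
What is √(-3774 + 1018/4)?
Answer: I*√14078/2 ≈ 59.325*I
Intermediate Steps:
√(-3774 + 1018/4) = √(-3774 + 1018*(¼)) = √(-3774 + 509/2) = √(-7039/2) = I*√14078/2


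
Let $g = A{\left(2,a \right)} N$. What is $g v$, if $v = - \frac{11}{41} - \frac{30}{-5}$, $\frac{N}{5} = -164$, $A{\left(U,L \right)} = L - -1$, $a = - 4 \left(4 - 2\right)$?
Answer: $32900$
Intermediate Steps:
$a = -8$ ($a = \left(-4\right) 2 = -8$)
$A{\left(U,L \right)} = 1 + L$ ($A{\left(U,L \right)} = L + 1 = 1 + L$)
$N = -820$ ($N = 5 \left(-164\right) = -820$)
$v = \frac{235}{41}$ ($v = \left(-11\right) \frac{1}{41} - -6 = - \frac{11}{41} + 6 = \frac{235}{41} \approx 5.7317$)
$g = 5740$ ($g = \left(1 - 8\right) \left(-820\right) = \left(-7\right) \left(-820\right) = 5740$)
$g v = 5740 \cdot \frac{235}{41} = 32900$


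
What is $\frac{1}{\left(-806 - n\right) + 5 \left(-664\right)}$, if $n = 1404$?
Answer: $- \frac{1}{5530} \approx -0.00018083$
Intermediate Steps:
$\frac{1}{\left(-806 - n\right) + 5 \left(-664\right)} = \frac{1}{\left(-806 - 1404\right) + 5 \left(-664\right)} = \frac{1}{\left(-806 - 1404\right) - 3320} = \frac{1}{-2210 - 3320} = \frac{1}{-5530} = - \frac{1}{5530}$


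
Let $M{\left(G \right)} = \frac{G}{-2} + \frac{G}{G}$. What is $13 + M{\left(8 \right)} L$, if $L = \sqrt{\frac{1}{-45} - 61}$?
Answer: $13 - \frac{i \sqrt{13730}}{5} \approx 13.0 - 23.435 i$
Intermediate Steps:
$M{\left(G \right)} = 1 - \frac{G}{2}$ ($M{\left(G \right)} = G \left(- \frac{1}{2}\right) + 1 = - \frac{G}{2} + 1 = 1 - \frac{G}{2}$)
$L = \frac{i \sqrt{13730}}{15}$ ($L = \sqrt{- \frac{1}{45} - 61} = \sqrt{- \frac{2746}{45}} = \frac{i \sqrt{13730}}{15} \approx 7.8117 i$)
$13 + M{\left(8 \right)} L = 13 + \left(1 - 4\right) \frac{i \sqrt{13730}}{15} = 13 - 3 \frac{i \sqrt{13730}}{15} = 13 - \frac{i \sqrt{13730}}{5}$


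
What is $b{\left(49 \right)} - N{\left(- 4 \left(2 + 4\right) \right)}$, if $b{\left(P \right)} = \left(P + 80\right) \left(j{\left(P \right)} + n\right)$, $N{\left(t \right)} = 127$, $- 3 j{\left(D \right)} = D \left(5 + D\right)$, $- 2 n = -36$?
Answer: $-111583$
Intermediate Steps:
$n = 18$ ($n = \left(- \frac{1}{2}\right) \left(-36\right) = 18$)
$j{\left(D \right)} = - \frac{D \left(5 + D\right)}{3}$
$b{\left(P \right)} = \left(18 - \frac{P \left(5 + P\right)}{3}\right) \left(80 + P\right)$ ($b{\left(P \right)} = \left(P + 80\right) \left(- \frac{P \left(5 + P\right)}{3} + 18\right) = \left(80 + P\right) \left(18 - \frac{P \left(5 + P\right)}{3}\right) = \left(18 - \frac{P \left(5 + P\right)}{3}\right) \left(80 + P\right)$)
$b{\left(49 \right)} - N{\left(- 4 \left(2 + 4\right) \right)} = \left(1440 - \frac{16954}{3} - \frac{85 \cdot 49^{2}}{3} - \frac{49^{3}}{3}\right) - 127 = \left(1440 - \frac{16954}{3} - \frac{204085}{3} - \frac{117649}{3}\right) - 127 = -111456 - 127 = -111583$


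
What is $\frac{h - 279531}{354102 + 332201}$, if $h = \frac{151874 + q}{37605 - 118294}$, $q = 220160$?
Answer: $- \frac{22555448893}{55377102767} \approx -0.40731$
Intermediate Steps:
$h = - \frac{372034}{80689}$ ($h = \frac{151874 + 220160}{37605 - 118294} = \frac{372034}{-80689} = 372034 \left(- \frac{1}{80689}\right) = - \frac{372034}{80689} \approx -4.6107$)
$\frac{h - 279531}{354102 + 332201} = \frac{- \frac{372034}{80689} - 279531}{354102 + 332201} = - \frac{22555448893}{80689 \cdot 686303} = \left(- \frac{22555448893}{80689}\right) \frac{1}{686303} = - \frac{22555448893}{55377102767}$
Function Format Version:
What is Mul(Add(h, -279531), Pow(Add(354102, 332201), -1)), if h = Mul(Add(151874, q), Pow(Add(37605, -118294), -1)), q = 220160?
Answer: Rational(-22555448893, 55377102767) ≈ -0.40731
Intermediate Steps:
h = Rational(-372034, 80689) (h = Mul(Add(151874, 220160), Pow(Add(37605, -118294), -1)) = Mul(372034, Pow(-80689, -1)) = Mul(372034, Rational(-1, 80689)) = Rational(-372034, 80689) ≈ -4.6107)
Mul(Add(h, -279531), Pow(Add(354102, 332201), -1)) = Mul(Add(Rational(-372034, 80689), -279531), Pow(Add(354102, 332201), -1)) = Mul(Rational(-22555448893, 80689), Pow(686303, -1)) = Mul(Rational(-22555448893, 80689), Rational(1, 686303)) = Rational(-22555448893, 55377102767)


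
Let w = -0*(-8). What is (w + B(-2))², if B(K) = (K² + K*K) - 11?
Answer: 9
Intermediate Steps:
w = 0 (w = -1*0 = 0)
B(K) = -11 + 2*K² (B(K) = (K² + K²) - 11 = 2*K² - 11 = -11 + 2*K²)
(w + B(-2))² = (0 + (-11 + 2*(-2)²))² = (0 + (-11 + 2*4))² = (0 + (-11 + 8))² = (0 - 3)² = (-3)² = 9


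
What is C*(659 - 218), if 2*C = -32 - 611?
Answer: -283563/2 ≈ -1.4178e+5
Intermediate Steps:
C = -643/2 (C = (-32 - 611)/2 = (½)*(-643) = -643/2 ≈ -321.50)
C*(659 - 218) = -643*(659 - 218)/2 = -643/2*441 = -283563/2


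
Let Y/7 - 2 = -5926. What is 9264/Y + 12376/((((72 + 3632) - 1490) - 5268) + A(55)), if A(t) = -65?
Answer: -135525596/32334673 ≈ -4.1913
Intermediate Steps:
Y = -41468 (Y = 14 + 7*(-5926) = 14 - 41482 = -41468)
9264/Y + 12376/((((72 + 3632) - 1490) - 5268) + A(55)) = 9264/(-41468) + 12376/((((72 + 3632) - 1490) - 5268) - 65) = 9264*(-1/41468) + 12376/(((3704 - 1490) - 5268) - 65) = -2316/10367 + 12376/((2214 - 5268) - 65) = -2316/10367 + 12376/(-3054 - 65) = -2316/10367 + 12376/(-3119) = -2316/10367 + 12376*(-1/3119) = -2316/10367 - 12376/3119 = -135525596/32334673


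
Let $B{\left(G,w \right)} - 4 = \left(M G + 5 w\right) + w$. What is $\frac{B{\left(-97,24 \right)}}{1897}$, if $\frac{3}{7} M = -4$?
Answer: $\frac{3160}{5691} \approx 0.55526$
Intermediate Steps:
$M = - \frac{28}{3}$ ($M = \frac{7}{3} \left(-4\right) = - \frac{28}{3} \approx -9.3333$)
$B{\left(G,w \right)} = 4 + 6 w - \frac{28 G}{3}$ ($B{\left(G,w \right)} = 4 + \left(\left(- \frac{28 G}{3} + 5 w\right) + w\right) = 4 + \left(\left(5 w - \frac{28 G}{3}\right) + w\right) = 4 - \left(- 6 w + \frac{28 G}{3}\right) = 4 + 6 w - \frac{28 G}{3}$)
$\frac{B{\left(-97,24 \right)}}{1897} = \frac{4 + 6 \cdot 24 - - \frac{2716}{3}}{1897} = \left(4 + 144 + \frac{2716}{3}\right) \frac{1}{1897} = \frac{3160}{3} \cdot \frac{1}{1897} = \frac{3160}{5691}$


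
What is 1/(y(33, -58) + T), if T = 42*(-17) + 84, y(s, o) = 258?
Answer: -1/372 ≈ -0.0026882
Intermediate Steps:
T = -630 (T = -714 + 84 = -630)
1/(y(33, -58) + T) = 1/(258 - 630) = 1/(-372) = -1/372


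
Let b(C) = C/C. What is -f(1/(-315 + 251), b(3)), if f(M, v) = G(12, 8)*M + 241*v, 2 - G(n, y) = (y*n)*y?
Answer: -8095/32 ≈ -252.97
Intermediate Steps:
G(n, y) = 2 - n*y² (G(n, y) = 2 - y*n*y = 2 - n*y*y = 2 - n*y²)
b(C) = 1
f(M, v) = -766*M + 241*v (f(M, v) = (2 - 1*12*8²)*M + 241*v = (2 - 1*12*64)*M + 241*v = (2 - 768)*M + 241*v = -766*M + 241*v)
-f(1/(-315 + 251), b(3)) = -(-766/(-315 + 251) + 241*1) = -(-766/(-64) + 241) = -(-766*(-1/64) + 241) = -(383/32 + 241) = -1*8095/32 = -8095/32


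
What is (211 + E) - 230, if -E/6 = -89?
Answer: 515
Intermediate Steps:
E = 534 (E = -6*(-89) = 534)
(211 + E) - 230 = (211 + 534) - 230 = 745 - 230 = 515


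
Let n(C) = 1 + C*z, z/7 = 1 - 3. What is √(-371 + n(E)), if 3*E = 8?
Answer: I*√3666/3 ≈ 20.182*I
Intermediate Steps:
z = -14 (z = 7*(1 - 3) = 7*(-2) = -14)
E = 8/3 (E = (⅓)*8 = 8/3 ≈ 2.6667)
n(C) = 1 - 14*C (n(C) = 1 + C*(-14) = 1 - 14*C)
√(-371 + n(E)) = √(-371 + (1 - 14*8/3)) = √(-371 + (1 - 112/3)) = √(-371 - 109/3) = √(-1222/3) = I*√3666/3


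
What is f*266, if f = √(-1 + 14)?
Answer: 266*√13 ≈ 959.08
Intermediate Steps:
f = √13 ≈ 3.6056
f*266 = √13*266 = 266*√13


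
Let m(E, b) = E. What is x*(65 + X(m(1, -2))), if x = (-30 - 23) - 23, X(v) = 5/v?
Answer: -5320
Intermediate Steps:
x = -76 (x = -53 - 23 = -76)
x*(65 + X(m(1, -2))) = -76*(65 + 5/1) = -76*(65 + 5*1) = -76*(65 + 5) = -76*70 = -5320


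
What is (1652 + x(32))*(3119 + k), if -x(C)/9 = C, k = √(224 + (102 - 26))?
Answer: 4254316 + 13640*√3 ≈ 4.2779e+6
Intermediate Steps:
k = 10*√3 (k = √(224 + 76) = √300 = 10*√3 ≈ 17.320)
x(C) = -9*C
(1652 + x(32))*(3119 + k) = (1652 - 9*32)*(3119 + 10*√3) = (1652 - 288)*(3119 + 10*√3) = 1364*(3119 + 10*√3) = 4254316 + 13640*√3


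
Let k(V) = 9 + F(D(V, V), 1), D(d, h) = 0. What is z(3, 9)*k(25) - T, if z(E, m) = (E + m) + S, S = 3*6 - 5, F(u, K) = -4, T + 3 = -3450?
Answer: 3578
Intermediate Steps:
T = -3453 (T = -3 - 3450 = -3453)
k(V) = 5 (k(V) = 9 - 4 = 5)
S = 13 (S = 18 - 5 = 13)
z(E, m) = 13 + E + m (z(E, m) = (E + m) + 13 = 13 + E + m)
z(3, 9)*k(25) - T = (13 + 3 + 9)*5 - 1*(-3453) = 25*5 + 3453 = 125 + 3453 = 3578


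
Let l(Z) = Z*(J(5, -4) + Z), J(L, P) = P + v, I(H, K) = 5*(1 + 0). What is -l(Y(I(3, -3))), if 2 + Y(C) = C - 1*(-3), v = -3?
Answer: 6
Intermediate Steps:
I(H, K) = 5 (I(H, K) = 5*1 = 5)
J(L, P) = -3 + P (J(L, P) = P - 3 = -3 + P)
Y(C) = 1 + C (Y(C) = -2 + (C - 1*(-3)) = -2 + (C + 3) = -2 + (3 + C) = 1 + C)
l(Z) = Z*(-7 + Z) (l(Z) = Z*((-3 - 4) + Z) = Z*(-7 + Z))
-l(Y(I(3, -3))) = -(1 + 5)*(-7 + (1 + 5)) = -6*(-7 + 6) = -6*(-1) = -1*(-6) = 6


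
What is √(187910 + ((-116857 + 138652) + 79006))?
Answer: 51*√111 ≈ 537.32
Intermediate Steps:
√(187910 + ((-116857 + 138652) + 79006)) = √(187910 + (21795 + 79006)) = √(187910 + 100801) = √288711 = 51*√111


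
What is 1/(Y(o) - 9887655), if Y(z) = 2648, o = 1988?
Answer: -1/9885007 ≈ -1.0116e-7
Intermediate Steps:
1/(Y(o) - 9887655) = 1/(2648 - 9887655) = 1/(-9885007) = -1/9885007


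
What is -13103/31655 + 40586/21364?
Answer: 71772667/48305530 ≈ 1.4858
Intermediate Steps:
-13103/31655 + 40586/21364 = -13103*1/31655 + 40586*(1/21364) = -13103/31655 + 2899/1526 = 71772667/48305530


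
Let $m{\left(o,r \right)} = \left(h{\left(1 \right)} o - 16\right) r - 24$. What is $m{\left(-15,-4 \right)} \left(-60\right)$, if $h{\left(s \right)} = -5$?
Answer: $15600$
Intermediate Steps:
$m{\left(o,r \right)} = -24 + r \left(-16 - 5 o\right)$ ($m{\left(o,r \right)} = \left(- 5 o - 16\right) r - 24 = \left(-16 - 5 o\right) r - 24 = r \left(-16 - 5 o\right) - 24 = -24 + r \left(-16 - 5 o\right)$)
$m{\left(-15,-4 \right)} \left(-60\right) = \left(-24 - -64 - \left(-75\right) \left(-4\right)\right) \left(-60\right) = \left(-24 + 64 - 300\right) \left(-60\right) = \left(-260\right) \left(-60\right) = 15600$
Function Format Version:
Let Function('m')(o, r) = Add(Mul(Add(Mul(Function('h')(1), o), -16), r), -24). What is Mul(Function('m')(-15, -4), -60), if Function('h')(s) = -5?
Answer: 15600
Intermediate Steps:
Function('m')(o, r) = Add(-24, Mul(r, Add(-16, Mul(-5, o)))) (Function('m')(o, r) = Add(Mul(Add(Mul(-5, o), -16), r), -24) = Add(Mul(Add(-16, Mul(-5, o)), r), -24) = Add(Mul(r, Add(-16, Mul(-5, o))), -24) = Add(-24, Mul(r, Add(-16, Mul(-5, o)))))
Mul(Function('m')(-15, -4), -60) = Mul(Add(-24, Mul(-16, -4), Mul(-5, -15, -4)), -60) = Mul(Add(-24, 64, -300), -60) = Mul(-260, -60) = 15600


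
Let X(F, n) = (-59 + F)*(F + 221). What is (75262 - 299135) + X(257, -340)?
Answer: -129229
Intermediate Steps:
X(F, n) = (-59 + F)*(221 + F)
(75262 - 299135) + X(257, -340) = (75262 - 299135) + (-13039 + 257**2 + 162*257) = -223873 + (-13039 + 66049 + 41634) = -223873 + 94644 = -129229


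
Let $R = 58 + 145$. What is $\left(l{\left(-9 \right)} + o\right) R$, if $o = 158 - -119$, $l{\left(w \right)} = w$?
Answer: $54404$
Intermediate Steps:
$o = 277$ ($o = 158 + 119 = 277$)
$R = 203$
$\left(l{\left(-9 \right)} + o\right) R = \left(-9 + 277\right) 203 = 268 \cdot 203 = 54404$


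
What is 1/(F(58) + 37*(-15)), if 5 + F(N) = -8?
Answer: -1/568 ≈ -0.0017606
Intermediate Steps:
F(N) = -13 (F(N) = -5 - 8 = -13)
1/(F(58) + 37*(-15)) = 1/(-13 + 37*(-15)) = 1/(-13 - 555) = 1/(-568) = -1/568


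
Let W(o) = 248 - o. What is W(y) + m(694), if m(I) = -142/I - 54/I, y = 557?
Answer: -107321/347 ≈ -309.28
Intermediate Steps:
m(I) = -196/I
W(y) + m(694) = (248 - 1*557) - 196/694 = (248 - 557) - 196*1/694 = -309 - 98/347 = -107321/347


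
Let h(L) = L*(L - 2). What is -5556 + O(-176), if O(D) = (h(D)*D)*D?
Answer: 970410572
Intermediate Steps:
h(L) = L*(-2 + L)
O(D) = D**3*(-2 + D) (O(D) = ((D*(-2 + D))*D)*D = (D**2*(-2 + D))*D = D**3*(-2 + D))
-5556 + O(-176) = -5556 + (-176)**3*(-2 - 176) = -5556 - 5451776*(-178) = -5556 + 970416128 = 970410572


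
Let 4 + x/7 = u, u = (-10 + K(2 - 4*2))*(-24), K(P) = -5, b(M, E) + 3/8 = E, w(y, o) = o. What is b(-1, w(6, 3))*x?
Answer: 13083/2 ≈ 6541.5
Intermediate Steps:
b(M, E) = -3/8 + E
u = 360 (u = (-10 - 5)*(-24) = -15*(-24) = 360)
x = 2492 (x = -28 + 7*360 = -28 + 2520 = 2492)
b(-1, w(6, 3))*x = (-3/8 + 3)*2492 = (21/8)*2492 = 13083/2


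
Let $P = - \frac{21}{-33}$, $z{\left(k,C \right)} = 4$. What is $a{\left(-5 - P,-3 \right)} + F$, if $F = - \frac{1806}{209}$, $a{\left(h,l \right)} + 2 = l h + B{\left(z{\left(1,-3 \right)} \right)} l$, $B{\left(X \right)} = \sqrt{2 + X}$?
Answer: $\frac{1310}{209} - 3 \sqrt{6} \approx -1.0805$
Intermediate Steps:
$P = \frac{7}{11}$ ($P = \left(-21\right) \left(- \frac{1}{33}\right) = \frac{7}{11} \approx 0.63636$)
$a{\left(h,l \right)} = -2 + h l + l \sqrt{6}$ ($a{\left(h,l \right)} = -2 + \left(l h + \sqrt{2 + 4} l\right) = -2 + \left(h l + \sqrt{6} l\right) = -2 + \left(h l + l \sqrt{6}\right) = -2 + h l + l \sqrt{6}$)
$F = - \frac{1806}{209}$ ($F = \left(-1806\right) \frac{1}{209} = - \frac{1806}{209} \approx -8.6411$)
$a{\left(-5 - P,-3 \right)} + F = \left(-2 + \left(-5 - \frac{7}{11}\right) \left(-3\right) - 3 \sqrt{6}\right) - \frac{1806}{209} = \left(-2 - - \frac{186}{11} - 3 \sqrt{6}\right) - \frac{1806}{209} = \left(-2 + \frac{186}{11} - 3 \sqrt{6}\right) - \frac{1806}{209} = \left(\frac{164}{11} - 3 \sqrt{6}\right) - \frac{1806}{209} = \frac{1310}{209} - 3 \sqrt{6}$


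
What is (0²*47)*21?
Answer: 0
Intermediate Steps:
(0²*47)*21 = (0*47)*21 = 0*21 = 0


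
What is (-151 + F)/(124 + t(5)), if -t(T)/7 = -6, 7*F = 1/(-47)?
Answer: -24840/27307 ≈ -0.90966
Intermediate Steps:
F = -1/329 (F = (⅐)/(-47) = (⅐)*(-1/47) = -1/329 ≈ -0.0030395)
t(T) = 42 (t(T) = -7*(-6) = 42)
(-151 + F)/(124 + t(5)) = (-151 - 1/329)/(124 + 42) = -49680/329/166 = -49680/329*1/166 = -24840/27307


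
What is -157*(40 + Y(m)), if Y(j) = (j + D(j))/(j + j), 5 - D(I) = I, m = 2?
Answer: -25905/4 ≈ -6476.3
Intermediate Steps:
D(I) = 5 - I
Y(j) = 5/(2*j) (Y(j) = (j + (5 - j))/(j + j) = 5/((2*j)) = 5*(1/(2*j)) = 5/(2*j))
-157*(40 + Y(m)) = -157*(40 + (5/2)/2) = -157*(40 + (5/2)*(1/2)) = -157*(40 + 5/4) = -157*165/4 = -25905/4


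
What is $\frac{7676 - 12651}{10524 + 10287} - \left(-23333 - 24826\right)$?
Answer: $\frac{1002231974}{20811} \approx 48159.0$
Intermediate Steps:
$\frac{7676 - 12651}{10524 + 10287} - \left(-23333 - 24826\right) = - \frac{4975}{20811} - -48159 = \left(-4975\right) \frac{1}{20811} + 48159 = - \frac{4975}{20811} + 48159 = \frac{1002231974}{20811}$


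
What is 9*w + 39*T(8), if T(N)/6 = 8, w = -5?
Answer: 1827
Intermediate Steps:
T(N) = 48 (T(N) = 6*8 = 48)
9*w + 39*T(8) = 9*(-5) + 39*48 = -45 + 1872 = 1827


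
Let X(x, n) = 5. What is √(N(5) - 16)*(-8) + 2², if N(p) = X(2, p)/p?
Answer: 4 - 8*I*√15 ≈ 4.0 - 30.984*I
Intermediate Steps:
N(p) = 5/p
√(N(5) - 16)*(-8) + 2² = √(5/5 - 16)*(-8) + 2² = √(5*(⅕) - 16)*(-8) + 4 = √(1 - 16)*(-8) + 4 = √(-15)*(-8) + 4 = (I*√15)*(-8) + 4 = -8*I*√15 + 4 = 4 - 8*I*√15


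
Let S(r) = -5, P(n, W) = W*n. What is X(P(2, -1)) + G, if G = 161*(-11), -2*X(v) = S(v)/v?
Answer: -7089/4 ≈ -1772.3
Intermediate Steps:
X(v) = 5/(2*v) (X(v) = -(-5)/(2*v) = 5/(2*v))
G = -1771
X(P(2, -1)) + G = 5/(2*((-1*2))) - 1771 = (5/2)/(-2) - 1771 = (5/2)*(-½) - 1771 = -5/4 - 1771 = -7089/4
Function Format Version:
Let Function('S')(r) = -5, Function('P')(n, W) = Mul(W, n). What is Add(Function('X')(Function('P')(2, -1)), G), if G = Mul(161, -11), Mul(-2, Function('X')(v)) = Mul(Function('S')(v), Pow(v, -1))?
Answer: Rational(-7089, 4) ≈ -1772.3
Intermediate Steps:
Function('X')(v) = Mul(Rational(5, 2), Pow(v, -1)) (Function('X')(v) = Mul(Rational(-1, 2), Mul(-5, Pow(v, -1))) = Mul(Rational(5, 2), Pow(v, -1)))
G = -1771
Add(Function('X')(Function('P')(2, -1)), G) = Add(Mul(Rational(5, 2), Pow(Mul(-1, 2), -1)), -1771) = Add(Mul(Rational(5, 2), Pow(-2, -1)), -1771) = Add(Mul(Rational(5, 2), Rational(-1, 2)), -1771) = Add(Rational(-5, 4), -1771) = Rational(-7089, 4)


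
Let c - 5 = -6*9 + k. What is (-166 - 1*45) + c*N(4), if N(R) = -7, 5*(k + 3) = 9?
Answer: 702/5 ≈ 140.40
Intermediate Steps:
k = -6/5 (k = -3 + (⅕)*9 = -3 + 9/5 = -6/5 ≈ -1.2000)
c = -251/5 (c = 5 + (-6*9 - 6/5) = 5 + (-54 - 6/5) = 5 - 276/5 = -251/5 ≈ -50.200)
(-166 - 1*45) + c*N(4) = (-166 - 1*45) - 251/5*(-7) = (-166 - 45) + 1757/5 = -211 + 1757/5 = 702/5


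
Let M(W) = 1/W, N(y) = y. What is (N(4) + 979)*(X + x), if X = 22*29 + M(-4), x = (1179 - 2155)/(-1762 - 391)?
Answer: 5402771481/8612 ≈ 6.2735e+5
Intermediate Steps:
x = 976/2153 (x = -976/(-2153) = -976*(-1/2153) = 976/2153 ≈ 0.45332)
X = 2551/4 (X = 22*29 + 1/(-4) = 638 - 1/4 = 2551/4 ≈ 637.75)
(N(4) + 979)*(X + x) = (4 + 979)*(2551/4 + 976/2153) = 983*(5496207/8612) = 5402771481/8612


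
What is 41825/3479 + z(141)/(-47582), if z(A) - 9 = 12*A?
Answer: 283457053/23648254 ≈ 11.986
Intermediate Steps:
z(A) = 9 + 12*A
41825/3479 + z(141)/(-47582) = 41825/3479 + (9 + 12*141)/(-47582) = 41825*(1/3479) + (9 + 1692)*(-1/47582) = 5975/497 + 1701*(-1/47582) = 5975/497 - 1701/47582 = 283457053/23648254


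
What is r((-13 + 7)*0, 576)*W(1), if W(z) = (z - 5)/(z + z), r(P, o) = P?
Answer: 0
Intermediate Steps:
W(z) = (-5 + z)/(2*z) (W(z) = (-5 + z)/((2*z)) = (-5 + z)*(1/(2*z)) = (-5 + z)/(2*z))
r((-13 + 7)*0, 576)*W(1) = ((-13 + 7)*0)*((½)*(-5 + 1)/1) = (-6*0)*((½)*1*(-4)) = 0*(-2) = 0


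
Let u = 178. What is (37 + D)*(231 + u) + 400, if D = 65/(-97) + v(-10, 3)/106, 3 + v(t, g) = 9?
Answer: 78565167/5141 ≈ 15282.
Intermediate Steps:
v(t, g) = 6 (v(t, g) = -3 + 9 = 6)
D = -3154/5141 (D = 65/(-97) + 6/106 = 65*(-1/97) + 6*(1/106) = -65/97 + 3/53 = -3154/5141 ≈ -0.61350)
(37 + D)*(231 + u) + 400 = (37 - 3154/5141)*(231 + 178) + 400 = (187063/5141)*409 + 400 = 76508767/5141 + 400 = 78565167/5141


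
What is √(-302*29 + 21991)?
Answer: √13233 ≈ 115.03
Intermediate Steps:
√(-302*29 + 21991) = √(-8758 + 21991) = √13233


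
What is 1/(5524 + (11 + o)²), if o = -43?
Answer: 1/6548 ≈ 0.00015272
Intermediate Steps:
1/(5524 + (11 + o)²) = 1/(5524 + (11 - 43)²) = 1/(5524 + (-32)²) = 1/(5524 + 1024) = 1/6548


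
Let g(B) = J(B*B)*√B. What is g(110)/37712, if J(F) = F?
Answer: 3025*√110/9428 ≈ 3.3651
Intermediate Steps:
g(B) = B^(5/2) (g(B) = (B*B)*√B = B²*√B = B^(5/2))
g(110)/37712 = 110^(5/2)/37712 = (12100*√110)*(1/37712) = 3025*√110/9428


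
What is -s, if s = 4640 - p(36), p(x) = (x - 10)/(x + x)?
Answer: -167027/36 ≈ -4639.6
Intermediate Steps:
p(x) = (-10 + x)/(2*x) (p(x) = (-10 + x)/((2*x)) = (-10 + x)*(1/(2*x)) = (-10 + x)/(2*x))
s = 167027/36 (s = 4640 - (-10 + 36)/(2*36) = 4640 - 26/(2*36) = 4640 - 1*13/36 = 4640 - 13/36 = 167027/36 ≈ 4639.6)
-s = -1*167027/36 = -167027/36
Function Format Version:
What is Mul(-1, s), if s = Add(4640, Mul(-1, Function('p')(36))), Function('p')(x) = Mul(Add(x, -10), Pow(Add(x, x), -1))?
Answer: Rational(-167027, 36) ≈ -4639.6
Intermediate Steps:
Function('p')(x) = Mul(Rational(1, 2), Pow(x, -1), Add(-10, x)) (Function('p')(x) = Mul(Add(-10, x), Pow(Mul(2, x), -1)) = Mul(Add(-10, x), Mul(Rational(1, 2), Pow(x, -1))) = Mul(Rational(1, 2), Pow(x, -1), Add(-10, x)))
s = Rational(167027, 36) (s = Add(4640, Mul(-1, Mul(Rational(1, 2), Pow(36, -1), Add(-10, 36)))) = Add(4640, Mul(-1, Mul(Rational(1, 2), Rational(1, 36), 26))) = Add(4640, Mul(-1, Rational(13, 36))) = Add(4640, Rational(-13, 36)) = Rational(167027, 36) ≈ 4639.6)
Mul(-1, s) = Mul(-1, Rational(167027, 36)) = Rational(-167027, 36)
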